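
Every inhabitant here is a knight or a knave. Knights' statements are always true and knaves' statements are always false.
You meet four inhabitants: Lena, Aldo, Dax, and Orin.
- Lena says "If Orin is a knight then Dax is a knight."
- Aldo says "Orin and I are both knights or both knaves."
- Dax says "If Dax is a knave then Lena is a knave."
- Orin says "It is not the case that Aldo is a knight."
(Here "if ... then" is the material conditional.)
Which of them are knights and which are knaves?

Lena is a knight, Aldo is a knave, Dax is a knight, and Orin is a knight.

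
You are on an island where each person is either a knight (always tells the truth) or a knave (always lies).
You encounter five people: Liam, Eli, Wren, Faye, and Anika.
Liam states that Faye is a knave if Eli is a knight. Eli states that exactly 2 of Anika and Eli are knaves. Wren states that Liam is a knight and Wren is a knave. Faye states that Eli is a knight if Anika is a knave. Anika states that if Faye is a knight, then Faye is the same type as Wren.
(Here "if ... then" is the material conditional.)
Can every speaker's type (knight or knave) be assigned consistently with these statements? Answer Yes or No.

No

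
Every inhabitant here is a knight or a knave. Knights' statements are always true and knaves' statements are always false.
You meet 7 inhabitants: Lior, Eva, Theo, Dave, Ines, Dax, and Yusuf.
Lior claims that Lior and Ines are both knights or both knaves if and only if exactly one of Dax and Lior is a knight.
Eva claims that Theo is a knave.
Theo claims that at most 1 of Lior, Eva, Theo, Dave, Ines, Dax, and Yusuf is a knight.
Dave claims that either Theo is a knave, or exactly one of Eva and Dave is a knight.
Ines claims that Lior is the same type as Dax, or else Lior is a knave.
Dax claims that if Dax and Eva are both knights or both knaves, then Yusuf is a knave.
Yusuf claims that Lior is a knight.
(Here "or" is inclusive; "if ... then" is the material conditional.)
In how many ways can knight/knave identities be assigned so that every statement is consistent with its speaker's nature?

1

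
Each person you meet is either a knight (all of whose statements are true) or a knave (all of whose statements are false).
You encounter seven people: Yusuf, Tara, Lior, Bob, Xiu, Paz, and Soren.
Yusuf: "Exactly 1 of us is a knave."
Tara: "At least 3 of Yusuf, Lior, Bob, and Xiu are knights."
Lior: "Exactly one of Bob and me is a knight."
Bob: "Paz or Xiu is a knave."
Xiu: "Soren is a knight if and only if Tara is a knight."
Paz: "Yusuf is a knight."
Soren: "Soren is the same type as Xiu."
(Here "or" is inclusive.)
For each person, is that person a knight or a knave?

Yusuf is a knight, Tara is a knight, Lior is a knight, Bob is a knave, Xiu is a knight, Paz is a knight, and Soren is a knight.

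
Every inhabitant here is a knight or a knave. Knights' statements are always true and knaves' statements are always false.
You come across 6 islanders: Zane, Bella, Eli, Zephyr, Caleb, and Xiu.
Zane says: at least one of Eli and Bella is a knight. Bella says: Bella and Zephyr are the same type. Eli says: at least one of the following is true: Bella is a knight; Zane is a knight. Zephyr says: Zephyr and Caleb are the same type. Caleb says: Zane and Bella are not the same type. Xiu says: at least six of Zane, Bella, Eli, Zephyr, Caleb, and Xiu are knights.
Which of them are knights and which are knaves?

As a knight, Zane's statement "at least one of Eli and Bella is a knight" should be True; it is.
Bella is a knave; "Bella and Zephyr are the same type" is false, as required.
As a knight, Eli's statement "at least one of the following is true: Bella is a knight; Zane is a knight" should be True; it is.
Zephyr is a knight, so "Zephyr and Caleb are the same type" must be True — and it is.
Caleb is a knight, and the claim "Zane and Bella are not the same type" is indeed True.
Xiu is a knave, so "at least six of Zane, Bella, Eli, Zephyr, Caleb, and Xiu are knights" must be false — and it is.

Zane is a knight, Bella is a knave, Eli is a knight, Zephyr is a knight, Caleb is a knight, and Xiu is a knave.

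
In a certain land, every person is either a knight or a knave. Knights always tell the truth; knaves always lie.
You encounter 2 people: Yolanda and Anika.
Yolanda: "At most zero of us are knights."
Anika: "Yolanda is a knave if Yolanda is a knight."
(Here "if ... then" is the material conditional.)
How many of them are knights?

1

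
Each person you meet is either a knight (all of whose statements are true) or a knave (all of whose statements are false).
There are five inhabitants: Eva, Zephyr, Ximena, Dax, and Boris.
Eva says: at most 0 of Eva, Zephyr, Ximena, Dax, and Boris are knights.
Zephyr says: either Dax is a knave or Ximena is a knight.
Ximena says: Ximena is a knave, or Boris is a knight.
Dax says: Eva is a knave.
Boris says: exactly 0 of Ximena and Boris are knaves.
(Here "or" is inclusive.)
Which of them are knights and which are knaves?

Since Eva is a knave, "at most 0 of Eva, Zephyr, Ximena, Dax, and Boris are knights" needs to be False, which holds.
Zephyr is a knight, so "either Dax is a knave or Ximena is a knight" must be True — and it is.
Ximena (knight): "Ximena is a knave, or Boris is a knight" — True. ✓
As a knight, Dax's statement "Eva is a knave" should be True; it is.
As a knight, Boris's statement "exactly 0 of Ximena and Boris are knaves" should be True; it is.

Knights: Zephyr, Ximena, Dax, and Boris. Knaves: Eva.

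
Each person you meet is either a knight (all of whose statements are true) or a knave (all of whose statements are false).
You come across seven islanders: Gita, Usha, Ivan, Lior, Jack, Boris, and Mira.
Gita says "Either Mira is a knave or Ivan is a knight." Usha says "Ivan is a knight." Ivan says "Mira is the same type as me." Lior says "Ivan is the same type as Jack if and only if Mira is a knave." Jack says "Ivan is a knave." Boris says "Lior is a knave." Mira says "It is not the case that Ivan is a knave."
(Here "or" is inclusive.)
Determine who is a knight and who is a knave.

Gita is a knight, and the claim "either Mira is a knave or Ivan is a knight" is indeed True.
Usha is a knight, and the claim "Ivan is a knight" is indeed True.
Ivan is a knight; "Mira is the same type as me" is True, as required.
Lior is a knight; "Ivan is the same type as Jack if and only if Mira is a knave" is True, as required.
Jack is a knave, and the claim "Ivan is a knave" is indeed false.
Boris is a knave; "Lior is a knave" is false, as required.
Mira is a knight, so "it is not the case that Ivan is a knave" must be True — and it is.

Gita is a knight, Usha is a knight, Ivan is a knight, Lior is a knight, Jack is a knave, Boris is a knave, and Mira is a knight.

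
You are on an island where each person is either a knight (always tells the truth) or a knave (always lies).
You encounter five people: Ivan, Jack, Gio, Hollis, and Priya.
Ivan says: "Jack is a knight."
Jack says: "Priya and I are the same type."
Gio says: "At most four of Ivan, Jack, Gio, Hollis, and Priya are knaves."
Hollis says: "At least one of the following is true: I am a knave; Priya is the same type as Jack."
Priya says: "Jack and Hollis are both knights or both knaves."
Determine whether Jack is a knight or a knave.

Jack is a knight.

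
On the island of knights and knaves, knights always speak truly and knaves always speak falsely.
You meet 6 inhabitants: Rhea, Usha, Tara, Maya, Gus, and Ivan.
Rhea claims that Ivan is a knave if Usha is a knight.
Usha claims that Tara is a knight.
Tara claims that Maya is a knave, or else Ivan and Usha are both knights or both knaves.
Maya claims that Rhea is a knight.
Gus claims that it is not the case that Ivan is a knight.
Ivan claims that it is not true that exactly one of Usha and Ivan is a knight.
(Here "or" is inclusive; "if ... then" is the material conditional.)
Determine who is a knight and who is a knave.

Rhea is a knave, so "Ivan is a knave if Usha is a knight" must be False — and it is.
Usha is a knight, and the claim "Tara is a knight" is indeed true.
Tara is a knight, and the claim "Maya is a knave, or else Ivan and Usha are both knights or both knaves" is indeed true.
Since Maya is a knave, "Rhea is a knight" needs to be False, which holds.
Gus is a knave, and the claim "it is not the case that Ivan is a knight" is indeed False.
Ivan is a knight, and the claim "it is not true that exactly one of Usha and Ivan is a knight" is indeed true.

Knights: Usha, Tara, and Ivan. Knaves: Rhea, Maya, and Gus.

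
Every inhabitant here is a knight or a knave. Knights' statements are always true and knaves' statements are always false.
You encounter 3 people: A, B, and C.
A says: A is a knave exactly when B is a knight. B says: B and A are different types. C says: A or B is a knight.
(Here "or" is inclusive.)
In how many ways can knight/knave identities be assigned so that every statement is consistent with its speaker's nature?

1

Consistent assignments:
  A=knave, B=knave, C=knave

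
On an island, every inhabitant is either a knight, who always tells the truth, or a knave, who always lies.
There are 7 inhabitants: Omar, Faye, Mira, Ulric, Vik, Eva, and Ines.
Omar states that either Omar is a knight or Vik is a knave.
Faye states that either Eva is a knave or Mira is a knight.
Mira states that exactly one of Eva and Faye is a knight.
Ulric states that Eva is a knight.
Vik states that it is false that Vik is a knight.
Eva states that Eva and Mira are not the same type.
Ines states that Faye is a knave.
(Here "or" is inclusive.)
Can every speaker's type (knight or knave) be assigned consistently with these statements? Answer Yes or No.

No

Checking all 128 assignments, each has at least one speaker whose statement's truth value contradicts their type.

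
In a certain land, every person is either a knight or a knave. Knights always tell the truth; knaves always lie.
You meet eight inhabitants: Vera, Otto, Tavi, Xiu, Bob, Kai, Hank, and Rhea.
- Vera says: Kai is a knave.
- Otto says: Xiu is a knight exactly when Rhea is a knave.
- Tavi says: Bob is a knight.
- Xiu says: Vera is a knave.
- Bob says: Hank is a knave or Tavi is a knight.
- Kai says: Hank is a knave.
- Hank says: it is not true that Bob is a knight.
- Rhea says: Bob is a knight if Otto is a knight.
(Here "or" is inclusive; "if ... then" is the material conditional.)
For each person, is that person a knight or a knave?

Vera is a knave, Otto is a knave, Tavi is a knight, Xiu is a knight, Bob is a knight, Kai is a knight, Hank is a knave, and Rhea is a knight.

Vera (knave): "Kai is a knave" — false. ✓
Otto is a knave, and the claim "Xiu is a knight exactly when Rhea is a knave" is indeed false.
Tavi is a knight; "Bob is a knight" is true, as required.
Since Xiu is a knight, "Vera is a knave" needs to be true, which holds.
Bob is a knight, and the claim "Hank is a knave or Tavi is a knight" is indeed true.
Kai is a knight, so "Hank is a knave" must be true — and it is.
Since Hank is a knave, "it is not true that Bob is a knight" needs to be false, which holds.
Rhea is a knight, so "Bob is a knight if Otto is a knight" must be true — and it is.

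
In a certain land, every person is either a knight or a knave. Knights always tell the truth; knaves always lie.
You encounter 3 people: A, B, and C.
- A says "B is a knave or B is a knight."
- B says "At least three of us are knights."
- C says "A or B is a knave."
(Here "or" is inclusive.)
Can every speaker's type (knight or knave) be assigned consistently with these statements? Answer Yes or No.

Yes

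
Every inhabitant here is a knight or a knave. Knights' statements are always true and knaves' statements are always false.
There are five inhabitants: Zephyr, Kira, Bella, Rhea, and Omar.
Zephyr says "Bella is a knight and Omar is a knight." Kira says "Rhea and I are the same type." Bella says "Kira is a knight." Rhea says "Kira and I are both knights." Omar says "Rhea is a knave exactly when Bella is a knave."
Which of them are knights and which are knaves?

Zephyr is a knight, Kira is a knight, Bella is a knight, Rhea is a knight, and Omar is a knight.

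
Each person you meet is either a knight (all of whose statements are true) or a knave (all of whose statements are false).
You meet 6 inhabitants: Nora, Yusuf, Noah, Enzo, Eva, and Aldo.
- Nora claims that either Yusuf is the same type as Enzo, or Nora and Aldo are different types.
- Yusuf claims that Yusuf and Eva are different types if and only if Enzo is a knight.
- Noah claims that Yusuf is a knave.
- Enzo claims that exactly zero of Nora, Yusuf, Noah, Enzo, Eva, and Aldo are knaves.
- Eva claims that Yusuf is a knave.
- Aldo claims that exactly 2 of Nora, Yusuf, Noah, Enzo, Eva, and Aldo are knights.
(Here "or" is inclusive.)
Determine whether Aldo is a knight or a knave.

Aldo is a knave.

Consistent assignments: {Nora=knight, Yusuf=knave, Noah=knight, Enzo=knave, Eva=knight, Aldo=knave}
In every consistent assignment, Aldo is a knave.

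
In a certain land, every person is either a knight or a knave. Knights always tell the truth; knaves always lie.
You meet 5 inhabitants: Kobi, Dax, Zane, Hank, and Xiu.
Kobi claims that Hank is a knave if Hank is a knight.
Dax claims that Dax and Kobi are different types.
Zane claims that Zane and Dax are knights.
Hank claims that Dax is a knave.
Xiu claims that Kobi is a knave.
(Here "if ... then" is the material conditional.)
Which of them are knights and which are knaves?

Kobi is a knave, Dax is a knave, Zane is a knave, Hank is a knight, and Xiu is a knight.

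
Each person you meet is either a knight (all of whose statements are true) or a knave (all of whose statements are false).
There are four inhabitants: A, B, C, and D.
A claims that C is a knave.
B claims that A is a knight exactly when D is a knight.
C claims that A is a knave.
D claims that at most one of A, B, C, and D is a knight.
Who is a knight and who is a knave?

A is a knave, B is a knight, C is a knight, and D is a knave.

Suppose A is a knight. Then A's statement "C is a knave" would have to be true. Checking the 8 ways to assign the others, none is consistent with every speaker.
(For instance, with B=knight, C=knight, D=knave, A's claim "C is a knave" comes out false where it would need to be true.)
So A must be a knave, making "C is a knave" false. Taking A=knave, B=knight, C=knight, D=knave, each remaining statement checks out:
  B (knight): "A is a knight exactly when D is a knight" — true. ✓
  C (knight): "A is a knave" — true. ✓
  D (knave): "at most one of A, B, C, and D is a knight" — false. ✓
This is the unique consistent assignment.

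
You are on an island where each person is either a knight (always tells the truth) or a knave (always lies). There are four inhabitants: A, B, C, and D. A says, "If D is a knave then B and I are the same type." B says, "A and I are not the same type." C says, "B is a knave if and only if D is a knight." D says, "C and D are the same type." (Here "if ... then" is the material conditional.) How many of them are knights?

The unique consistent assignment is A=knave, B=knight, C=knight, D=knave.
That has 2 knights.

2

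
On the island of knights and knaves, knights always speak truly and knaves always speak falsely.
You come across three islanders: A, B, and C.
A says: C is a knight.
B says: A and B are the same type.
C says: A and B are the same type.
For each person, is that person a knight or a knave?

A is a knight; "C is a knight" is True, as required.
As a knight, B's statement "A and B are the same type" should be True; it is.
As a knight, C's statement "A and B are the same type" should be True; it is.

A is a knight, B is a knight, and C is a knight.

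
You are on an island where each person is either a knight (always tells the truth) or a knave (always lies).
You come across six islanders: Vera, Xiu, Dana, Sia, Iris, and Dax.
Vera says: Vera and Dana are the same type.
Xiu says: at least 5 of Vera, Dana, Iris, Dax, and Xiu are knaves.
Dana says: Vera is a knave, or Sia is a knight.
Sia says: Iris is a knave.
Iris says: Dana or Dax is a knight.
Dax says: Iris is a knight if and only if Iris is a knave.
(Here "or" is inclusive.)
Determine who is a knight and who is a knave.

Vera is a knave, Xiu is a knave, Dana is a knight, Sia is a knave, Iris is a knight, and Dax is a knave.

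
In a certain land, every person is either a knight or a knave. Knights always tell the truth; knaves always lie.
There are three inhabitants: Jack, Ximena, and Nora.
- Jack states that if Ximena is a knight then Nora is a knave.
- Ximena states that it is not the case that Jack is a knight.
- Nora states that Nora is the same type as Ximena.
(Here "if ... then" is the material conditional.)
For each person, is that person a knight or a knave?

Jack is a knave, Ximena is a knight, and Nora is a knight.

Jack (knave): "if Ximena is a knight then Nora is a knave" — false. ✓
Ximena is a knight, and the claim "it is not the case that Jack is a knight" is indeed True.
Nora is a knight, and the claim "Nora is the same type as Ximena" is indeed True.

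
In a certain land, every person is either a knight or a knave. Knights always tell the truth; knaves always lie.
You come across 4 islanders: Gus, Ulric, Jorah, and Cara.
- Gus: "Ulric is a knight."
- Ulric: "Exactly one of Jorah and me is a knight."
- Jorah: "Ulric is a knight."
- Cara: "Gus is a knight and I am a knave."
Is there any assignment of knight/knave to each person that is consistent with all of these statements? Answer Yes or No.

Yes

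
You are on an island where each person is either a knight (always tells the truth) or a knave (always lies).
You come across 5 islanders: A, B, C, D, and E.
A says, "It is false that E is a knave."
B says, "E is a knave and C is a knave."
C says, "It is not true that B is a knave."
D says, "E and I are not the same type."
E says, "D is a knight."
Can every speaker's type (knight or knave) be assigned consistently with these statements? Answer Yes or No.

No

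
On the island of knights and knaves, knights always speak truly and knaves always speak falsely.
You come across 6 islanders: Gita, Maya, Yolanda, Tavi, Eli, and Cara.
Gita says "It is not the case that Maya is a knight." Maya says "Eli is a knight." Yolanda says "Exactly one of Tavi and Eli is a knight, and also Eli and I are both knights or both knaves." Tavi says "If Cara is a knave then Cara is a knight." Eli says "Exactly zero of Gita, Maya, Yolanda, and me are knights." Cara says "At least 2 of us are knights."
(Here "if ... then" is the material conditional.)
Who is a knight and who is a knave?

Knights: Gita. Knaves: Maya, Yolanda, Tavi, Eli, and Cara.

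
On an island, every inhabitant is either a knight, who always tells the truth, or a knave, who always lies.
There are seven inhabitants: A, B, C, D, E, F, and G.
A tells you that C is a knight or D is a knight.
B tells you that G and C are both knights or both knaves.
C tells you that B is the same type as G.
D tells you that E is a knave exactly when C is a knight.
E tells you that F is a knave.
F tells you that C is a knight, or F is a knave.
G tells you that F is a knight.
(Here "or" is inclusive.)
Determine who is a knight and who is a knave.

A is a knight, and the claim "C is a knight or D is a knight" is indeed true.
B is a knight; "G and C are both knights or both knaves" is true, as required.
C is a knight; "B is the same type as G" is true, as required.
D is a knight; "E is a knave exactly when C is a knight" is true, as required.
E is a knave, so "F is a knave" must be false — and it is.
As a knight, F's statement "C is a knight, or F is a knave" should be true; it is.
G is a knight; "F is a knight" is true, as required.

A is a knight, B is a knight, C is a knight, D is a knight, E is a knave, F is a knight, and G is a knight.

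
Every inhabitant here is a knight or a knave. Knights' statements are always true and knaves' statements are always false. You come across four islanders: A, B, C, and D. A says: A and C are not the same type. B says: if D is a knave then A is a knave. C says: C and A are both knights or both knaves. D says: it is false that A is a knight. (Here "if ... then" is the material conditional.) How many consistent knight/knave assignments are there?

1

Consistent assignments:
  A=knight, B=knave, C=knave, D=knave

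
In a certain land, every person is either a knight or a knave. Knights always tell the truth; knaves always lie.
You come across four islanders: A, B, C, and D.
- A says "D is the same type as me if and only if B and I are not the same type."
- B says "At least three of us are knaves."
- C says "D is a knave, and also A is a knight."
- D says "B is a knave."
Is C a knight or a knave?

C is a knave.

Consistent assignments: {A=knight, B=knave, C=knave, D=knight}
In every consistent assignment, C is a knave.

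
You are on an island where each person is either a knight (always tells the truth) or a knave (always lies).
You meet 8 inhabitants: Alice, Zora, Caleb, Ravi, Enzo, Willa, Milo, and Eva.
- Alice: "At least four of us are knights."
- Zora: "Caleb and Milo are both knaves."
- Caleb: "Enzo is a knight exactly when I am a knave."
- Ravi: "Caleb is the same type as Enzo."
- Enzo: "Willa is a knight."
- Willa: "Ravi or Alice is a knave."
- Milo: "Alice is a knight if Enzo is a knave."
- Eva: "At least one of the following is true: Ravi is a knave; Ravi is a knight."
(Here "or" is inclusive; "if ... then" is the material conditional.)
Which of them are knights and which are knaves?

Alice (knight): "at least four of us are knights" — true. ✓
Zora is a knave; "Caleb and Milo are both knaves" is false, as required.
As a knave, Caleb's statement "Enzo is a knight exactly when I am a knave" should be false; it is.
Ravi (knight): "Caleb is the same type as Enzo" — true. ✓
Enzo is a knave; "Willa is a knight" is false, as required.
As a knave, Willa's statement "Ravi or Alice is a knave" should be false; it is.
Milo is a knight, and the claim "Alice is a knight if Enzo is a knave" is indeed true.
Eva is a knight, and the claim "at least one of the following is true: Ravi is a knave; Ravi is a knight" is indeed true.

Knights: Alice, Ravi, Milo, and Eva. Knaves: Zora, Caleb, Enzo, and Willa.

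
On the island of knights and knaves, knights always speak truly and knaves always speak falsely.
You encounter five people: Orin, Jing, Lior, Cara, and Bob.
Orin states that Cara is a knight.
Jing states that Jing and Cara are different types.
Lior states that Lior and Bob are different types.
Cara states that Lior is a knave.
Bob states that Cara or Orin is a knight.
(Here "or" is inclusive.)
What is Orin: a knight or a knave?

Orin is a knave.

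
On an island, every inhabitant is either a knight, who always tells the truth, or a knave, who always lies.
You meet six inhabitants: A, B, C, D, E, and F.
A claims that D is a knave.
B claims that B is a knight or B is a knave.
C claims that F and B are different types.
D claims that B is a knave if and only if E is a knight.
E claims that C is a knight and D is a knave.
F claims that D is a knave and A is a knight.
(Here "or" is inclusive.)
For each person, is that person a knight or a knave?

Knights: B, C, and D. Knaves: A, E, and F.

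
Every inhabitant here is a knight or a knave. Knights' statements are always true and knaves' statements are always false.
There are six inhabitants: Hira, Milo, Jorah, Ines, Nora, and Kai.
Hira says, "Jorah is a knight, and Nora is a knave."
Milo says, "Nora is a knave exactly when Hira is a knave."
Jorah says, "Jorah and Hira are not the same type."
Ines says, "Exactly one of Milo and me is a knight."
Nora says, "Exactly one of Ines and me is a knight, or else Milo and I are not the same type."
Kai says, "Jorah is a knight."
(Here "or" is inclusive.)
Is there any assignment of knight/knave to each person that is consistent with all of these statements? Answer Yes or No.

Yes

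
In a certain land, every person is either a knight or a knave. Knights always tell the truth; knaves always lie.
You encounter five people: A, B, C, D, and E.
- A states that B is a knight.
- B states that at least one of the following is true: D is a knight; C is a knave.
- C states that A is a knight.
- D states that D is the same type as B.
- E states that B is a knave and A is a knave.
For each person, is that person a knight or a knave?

Knights: A, B, C, and D. Knaves: E.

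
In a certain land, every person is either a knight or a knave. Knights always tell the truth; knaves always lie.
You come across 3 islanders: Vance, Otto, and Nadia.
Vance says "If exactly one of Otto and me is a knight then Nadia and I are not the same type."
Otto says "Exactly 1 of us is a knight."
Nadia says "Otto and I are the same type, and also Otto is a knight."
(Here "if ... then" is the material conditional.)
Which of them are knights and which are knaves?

Vance is a knave, Otto is a knight, and Nadia is a knave.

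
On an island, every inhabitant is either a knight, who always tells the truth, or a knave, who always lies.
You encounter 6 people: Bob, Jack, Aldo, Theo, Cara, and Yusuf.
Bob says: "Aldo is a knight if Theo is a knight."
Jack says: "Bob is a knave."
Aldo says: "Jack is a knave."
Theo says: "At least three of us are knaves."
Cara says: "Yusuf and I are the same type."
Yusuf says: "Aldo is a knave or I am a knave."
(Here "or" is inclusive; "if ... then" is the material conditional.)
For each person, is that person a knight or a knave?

Bob is a knave, Jack is a knight, Aldo is a knave, Theo is a knight, Cara is a knave, and Yusuf is a knight.

As a knave, Bob's statement "Aldo is a knight if Theo is a knight" should be False; it is.
Jack is a knight, so "Bob is a knave" must be true — and it is.
As a knave, Aldo's statement "Jack is a knave" should be False; it is.
Since Theo is a knight, "at least three of us are knaves" needs to be true, which holds.
As a knave, Cara's statement "Yusuf and I are the same type" should be False; it is.
Yusuf is a knight, so "Aldo is a knave or I am a knave" must be true — and it is.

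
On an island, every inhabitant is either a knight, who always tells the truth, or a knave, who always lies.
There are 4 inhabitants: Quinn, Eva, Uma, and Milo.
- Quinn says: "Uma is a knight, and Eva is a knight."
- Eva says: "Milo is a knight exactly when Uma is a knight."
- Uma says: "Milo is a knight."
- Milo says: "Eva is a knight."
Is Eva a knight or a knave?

Eva is a knight.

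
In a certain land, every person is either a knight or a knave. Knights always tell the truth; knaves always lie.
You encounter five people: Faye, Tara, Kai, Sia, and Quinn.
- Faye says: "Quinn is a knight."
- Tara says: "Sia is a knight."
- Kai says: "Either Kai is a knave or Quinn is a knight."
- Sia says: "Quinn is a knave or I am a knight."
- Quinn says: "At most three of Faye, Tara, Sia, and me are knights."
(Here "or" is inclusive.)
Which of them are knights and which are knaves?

Faye is a knight; "Quinn is a knight" is True, as required.
Tara is a knave; "Sia is a knight" is false, as required.
Kai is a knight, so "either Kai is a knave or Quinn is a knight" must be True — and it is.
As a knave, Sia's statement "Quinn is a knave or I am a knight" should be false; it is.
As a knight, Quinn's statement "at most three of Faye, Tara, Sia, and me are knights" should be True; it is.

Knights: Faye, Kai, and Quinn. Knaves: Tara and Sia.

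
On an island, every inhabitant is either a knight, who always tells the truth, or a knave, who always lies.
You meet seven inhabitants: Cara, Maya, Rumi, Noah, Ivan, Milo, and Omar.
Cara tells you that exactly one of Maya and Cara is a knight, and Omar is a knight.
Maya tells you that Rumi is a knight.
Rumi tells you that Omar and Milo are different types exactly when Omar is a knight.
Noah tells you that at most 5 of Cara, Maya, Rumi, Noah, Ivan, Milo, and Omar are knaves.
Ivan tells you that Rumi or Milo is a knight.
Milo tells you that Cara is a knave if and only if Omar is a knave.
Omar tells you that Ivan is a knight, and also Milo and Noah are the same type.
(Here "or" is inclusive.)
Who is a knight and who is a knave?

Cara is a knight, Maya is a knave, Rumi is a knave, Noah is a knight, Ivan is a knight, Milo is a knight, and Omar is a knight.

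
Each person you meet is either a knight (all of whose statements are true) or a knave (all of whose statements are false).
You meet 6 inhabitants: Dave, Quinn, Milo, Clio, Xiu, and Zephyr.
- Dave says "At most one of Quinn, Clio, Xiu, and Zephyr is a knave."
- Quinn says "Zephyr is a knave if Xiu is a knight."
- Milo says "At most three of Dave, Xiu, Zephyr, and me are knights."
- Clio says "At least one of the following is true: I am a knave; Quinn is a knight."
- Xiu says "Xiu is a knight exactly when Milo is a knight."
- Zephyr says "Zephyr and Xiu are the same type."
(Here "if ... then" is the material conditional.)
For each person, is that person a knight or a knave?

Dave is a knight, Quinn is a knight, Milo is a knight, Clio is a knight, Xiu is a knight, and Zephyr is a knave.

Dave (knight): "at most one of Quinn, Clio, Xiu, and Zephyr is a knave" — True. ✓
Quinn (knight): "Zephyr is a knave if Xiu is a knight" — True. ✓
Milo is a knight, and the claim "at most three of Dave, Xiu, Zephyr, and me are knights" is indeed True.
As a knight, Clio's statement "at least one of the following is true: I am a knave; Quinn is a knight" should be True; it is.
Since Xiu is a knight, "Xiu is a knight exactly when Milo is a knight" needs to be True, which holds.
Since Zephyr is a knave, "Zephyr and Xiu are the same type" needs to be false, which holds.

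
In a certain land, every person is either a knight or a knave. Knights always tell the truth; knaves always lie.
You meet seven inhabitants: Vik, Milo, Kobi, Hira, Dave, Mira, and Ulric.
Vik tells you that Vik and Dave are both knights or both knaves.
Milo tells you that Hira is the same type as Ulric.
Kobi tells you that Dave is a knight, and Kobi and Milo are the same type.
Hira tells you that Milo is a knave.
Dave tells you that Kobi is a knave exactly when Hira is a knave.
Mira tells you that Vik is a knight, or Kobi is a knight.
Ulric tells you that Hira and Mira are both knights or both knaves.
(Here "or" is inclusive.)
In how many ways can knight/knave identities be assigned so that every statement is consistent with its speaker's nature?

Consistent assignments:
  Vik=knight, Milo=knight, Kobi=knave, Hira=knave, Dave=knight, Mira=knight, Ulric=knave

1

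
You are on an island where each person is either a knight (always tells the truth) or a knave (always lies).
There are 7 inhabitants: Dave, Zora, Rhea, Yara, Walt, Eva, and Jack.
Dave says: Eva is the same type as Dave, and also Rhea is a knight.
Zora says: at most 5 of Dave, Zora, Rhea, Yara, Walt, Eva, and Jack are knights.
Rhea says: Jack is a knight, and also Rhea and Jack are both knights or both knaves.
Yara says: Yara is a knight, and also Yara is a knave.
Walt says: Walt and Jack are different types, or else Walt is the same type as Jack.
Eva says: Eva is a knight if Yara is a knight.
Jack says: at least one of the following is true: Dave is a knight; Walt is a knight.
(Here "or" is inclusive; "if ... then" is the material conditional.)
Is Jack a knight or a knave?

Jack is a knight.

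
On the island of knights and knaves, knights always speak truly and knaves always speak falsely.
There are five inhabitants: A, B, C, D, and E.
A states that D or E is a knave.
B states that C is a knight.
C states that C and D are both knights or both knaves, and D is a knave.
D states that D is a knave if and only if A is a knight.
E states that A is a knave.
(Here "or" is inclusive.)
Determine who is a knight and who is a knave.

A is a knave, B is a knave, C is a knave, D is a knight, and E is a knight.

Suppose A is a knight. Then A's statement "D or E is a knave" would have to be true. Checking the 16 ways to assign the others, none is consistent with every speaker.
(For instance, with B=knave, C=knave, D=knight, E=knight, A's claim "D or E is a knave" comes out false where it would need to be true.)
So A must be a knave, making "D or E is a knave" false. Taking A=knave, B=knave, C=knave, D=knight, E=knight, each remaining statement checks out:
  B (knave): "C is a knight" — false. ✓
  C (knave): "C and D are both knights or both knaves, and D is a knave" — false. ✓
  D (knight): "D is a knave if and only if A is a knight" — true. ✓
  E (knight): "A is a knave" — true. ✓
This is the unique consistent assignment.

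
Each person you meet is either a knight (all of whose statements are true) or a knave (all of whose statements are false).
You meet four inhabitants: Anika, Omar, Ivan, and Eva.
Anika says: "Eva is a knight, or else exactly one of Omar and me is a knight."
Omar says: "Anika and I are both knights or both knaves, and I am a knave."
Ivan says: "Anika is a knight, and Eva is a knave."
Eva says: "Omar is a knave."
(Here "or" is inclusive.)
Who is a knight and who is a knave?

Anika is a knight, Omar is a knave, Ivan is a knave, and Eva is a knight.

Suppose Anika is a knave. Then Anika's statement "Eva is a knight, or else exactly one of Omar and me is a knight" would have to be false. Checking the 8 ways to assign the others, none is consistent with every speaker.
(For instance, with Omar=knave, Ivan=knave, Eva=knight, Anika's claim "Eva is a knight, or else exactly one of Omar and me is a knight" comes out true where it would need to be false.)
So Anika must be a knight, making "Eva is a knight, or else exactly one of Omar and me is a knight" true. Taking Anika=knight, Omar=knave, Ivan=knave, Eva=knight, each remaining statement checks out:
  Omar (knave): "Anika and I are both knights or both knaves, and I am a knave" — false. ✓
  Ivan (knave): "Anika is a knight, and Eva is a knave" — false. ✓
  Eva (knight): "Omar is a knave" — true. ✓
This is the unique consistent assignment.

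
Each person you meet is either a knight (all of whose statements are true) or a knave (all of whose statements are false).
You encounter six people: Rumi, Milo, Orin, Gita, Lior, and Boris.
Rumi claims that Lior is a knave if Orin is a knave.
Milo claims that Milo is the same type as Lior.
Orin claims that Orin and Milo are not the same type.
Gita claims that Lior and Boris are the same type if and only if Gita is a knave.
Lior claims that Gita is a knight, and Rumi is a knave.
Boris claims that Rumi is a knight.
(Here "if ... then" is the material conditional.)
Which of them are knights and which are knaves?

Rumi (knave): "Lior is a knave if Orin is a knave" — False. ✓
Milo is a knave, so "Milo is the same type as Lior" must be False — and it is.
Orin is a knave, and the claim "Orin and Milo are not the same type" is indeed False.
Gita is a knight, and the claim "Lior and Boris are the same type if and only if Gita is a knave" is indeed true.
Lior is a knight, so "Gita is a knight, and Rumi is a knave" must be true — and it is.
Boris is a knave; "Rumi is a knight" is False, as required.

Rumi is a knave, Milo is a knave, Orin is a knave, Gita is a knight, Lior is a knight, and Boris is a knave.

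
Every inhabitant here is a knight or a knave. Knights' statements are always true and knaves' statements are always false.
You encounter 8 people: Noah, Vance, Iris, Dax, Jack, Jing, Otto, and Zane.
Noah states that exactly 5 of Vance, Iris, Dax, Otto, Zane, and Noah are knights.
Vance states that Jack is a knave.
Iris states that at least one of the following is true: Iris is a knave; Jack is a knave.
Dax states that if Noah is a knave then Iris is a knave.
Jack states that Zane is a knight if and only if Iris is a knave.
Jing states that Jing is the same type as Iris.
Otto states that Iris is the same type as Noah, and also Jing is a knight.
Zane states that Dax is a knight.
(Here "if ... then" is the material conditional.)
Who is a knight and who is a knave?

Noah is a knight, and the claim "exactly 5 of Vance, Iris, Dax, Otto, Zane, and Noah are knights" is indeed True.
Vance (knight): "Jack is a knave" — True. ✓
As a knight, Iris's statement "at least one of the following is true: Iris is a knave; Jack is a knave" should be True; it is.
Dax (knight): "if Noah is a knave then Iris is a knave" — True. ✓
Jack (knave): "Zane is a knight if and only if Iris is a knave" — false. ✓
Jing is a knave; "Jing is the same type as Iris" is false, as required.
Since Otto is a knave, "Iris is the same type as Noah, and also Jing is a knight" needs to be false, which holds.
As a knight, Zane's statement "Dax is a knight" should be True; it is.

Noah is a knight, Vance is a knight, Iris is a knight, Dax is a knight, Jack is a knave, Jing is a knave, Otto is a knave, and Zane is a knight.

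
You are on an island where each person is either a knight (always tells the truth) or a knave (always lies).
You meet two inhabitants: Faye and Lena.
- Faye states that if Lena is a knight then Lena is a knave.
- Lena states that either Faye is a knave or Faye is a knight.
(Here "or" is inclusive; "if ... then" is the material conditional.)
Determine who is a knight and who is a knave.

Faye is a knave and Lena is a knight.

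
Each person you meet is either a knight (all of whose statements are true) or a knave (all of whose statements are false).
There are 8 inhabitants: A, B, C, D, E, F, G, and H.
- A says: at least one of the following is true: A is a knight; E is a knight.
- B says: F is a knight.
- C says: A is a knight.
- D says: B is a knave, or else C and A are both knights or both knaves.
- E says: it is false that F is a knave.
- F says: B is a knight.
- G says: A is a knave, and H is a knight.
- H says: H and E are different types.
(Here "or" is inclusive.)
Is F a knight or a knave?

F is a knave.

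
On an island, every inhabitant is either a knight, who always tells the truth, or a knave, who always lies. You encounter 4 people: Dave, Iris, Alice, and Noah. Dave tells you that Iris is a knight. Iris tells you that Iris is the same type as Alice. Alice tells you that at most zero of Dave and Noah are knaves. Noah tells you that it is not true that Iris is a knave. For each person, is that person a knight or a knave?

Dave (knight): "Iris is a knight" — True. ✓
As a knight, Iris's statement "Iris is the same type as Alice" should be True; it is.
Alice is a knight, and the claim "at most zero of Dave and Noah are knaves" is indeed True.
Since Noah is a knight, "it is not true that Iris is a knave" needs to be True, which holds.

Dave is a knight, Iris is a knight, Alice is a knight, and Noah is a knight.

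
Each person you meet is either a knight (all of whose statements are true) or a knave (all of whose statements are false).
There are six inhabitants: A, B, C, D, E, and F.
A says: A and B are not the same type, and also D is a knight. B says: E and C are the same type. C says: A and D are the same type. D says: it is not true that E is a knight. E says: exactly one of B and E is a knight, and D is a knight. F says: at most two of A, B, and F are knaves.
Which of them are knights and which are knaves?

A (knight): "A and B are not the same type, and also D is a knight" — true. ✓
B (knave): "E and C are the same type" — False. ✓
C is a knight, so "A and D are the same type" must be true — and it is.
As a knight, D's statement "it is not true that E is a knight" should be true; it is.
E is a knave, and the claim "exactly one of B and E is a knight, and D is a knight" is indeed False.
F is a knight, and the claim "at most two of A, B, and F are knaves" is indeed true.

A is a knight, B is a knave, C is a knight, D is a knight, E is a knave, and F is a knight.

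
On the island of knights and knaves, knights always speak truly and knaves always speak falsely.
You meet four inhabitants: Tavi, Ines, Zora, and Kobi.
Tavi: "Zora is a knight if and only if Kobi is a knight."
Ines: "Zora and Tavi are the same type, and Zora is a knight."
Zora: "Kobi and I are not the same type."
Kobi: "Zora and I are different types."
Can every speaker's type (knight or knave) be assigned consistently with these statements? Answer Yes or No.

Yes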